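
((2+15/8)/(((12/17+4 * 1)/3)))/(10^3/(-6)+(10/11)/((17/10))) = -886941/59648000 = -0.01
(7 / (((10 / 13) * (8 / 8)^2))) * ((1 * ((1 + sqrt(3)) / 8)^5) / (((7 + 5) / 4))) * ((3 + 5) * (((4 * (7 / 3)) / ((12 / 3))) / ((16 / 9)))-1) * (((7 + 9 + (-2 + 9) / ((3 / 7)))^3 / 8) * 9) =29982220723 / 11796480 + 17358127787 * sqrt(3) / 11796480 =5090.28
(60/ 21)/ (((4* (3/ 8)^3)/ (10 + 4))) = 5120/ 27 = 189.63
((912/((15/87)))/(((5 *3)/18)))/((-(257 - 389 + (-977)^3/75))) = 25056/49083407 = 0.00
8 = 8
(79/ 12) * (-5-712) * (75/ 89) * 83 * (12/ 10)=-70520535/ 178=-396182.78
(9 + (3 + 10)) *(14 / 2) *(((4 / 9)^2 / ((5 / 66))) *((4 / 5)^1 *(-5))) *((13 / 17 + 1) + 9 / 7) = -3748096 / 765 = -4899.47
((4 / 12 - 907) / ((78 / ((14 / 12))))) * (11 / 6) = -26180 / 1053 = -24.86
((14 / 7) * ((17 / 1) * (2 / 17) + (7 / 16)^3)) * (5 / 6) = 14225 / 4096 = 3.47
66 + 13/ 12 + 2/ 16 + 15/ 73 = 118109/ 1752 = 67.41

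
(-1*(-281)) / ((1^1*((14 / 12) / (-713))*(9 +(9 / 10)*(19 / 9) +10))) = -12021180 / 1463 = -8216.80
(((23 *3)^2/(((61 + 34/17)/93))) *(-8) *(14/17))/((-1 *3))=262384/17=15434.35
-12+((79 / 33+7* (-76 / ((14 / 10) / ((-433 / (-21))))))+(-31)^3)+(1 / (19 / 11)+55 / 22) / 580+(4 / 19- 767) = -65172332471 / 1697080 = -38402.63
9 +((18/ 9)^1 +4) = 15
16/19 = 0.84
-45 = -45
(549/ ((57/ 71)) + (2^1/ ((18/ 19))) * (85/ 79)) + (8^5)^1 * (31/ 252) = 148687636/ 31521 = 4717.10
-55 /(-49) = 55 /49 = 1.12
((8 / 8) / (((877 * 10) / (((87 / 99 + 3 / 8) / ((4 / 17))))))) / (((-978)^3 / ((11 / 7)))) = -5627 / 5512967481530880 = -0.00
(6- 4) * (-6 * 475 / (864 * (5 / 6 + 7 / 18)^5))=-3116475 / 1288408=-2.42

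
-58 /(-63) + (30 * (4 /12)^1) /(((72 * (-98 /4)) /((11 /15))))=2425 /2646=0.92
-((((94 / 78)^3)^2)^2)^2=-13500460747057082764996435506735298654081 / 153302969978363180764235968430119864641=-88.06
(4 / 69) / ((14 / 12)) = 8 / 161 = 0.05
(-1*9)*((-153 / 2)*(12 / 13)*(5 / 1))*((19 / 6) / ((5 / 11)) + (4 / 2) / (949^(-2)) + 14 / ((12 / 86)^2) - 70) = 74434754898 / 13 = 5725750376.77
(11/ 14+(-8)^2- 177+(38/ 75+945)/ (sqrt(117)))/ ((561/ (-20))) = 15710/ 3927- 283652 * sqrt(13)/ 328185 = 0.88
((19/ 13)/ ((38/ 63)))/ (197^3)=63/ 198779698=0.00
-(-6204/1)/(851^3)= 6204/616295051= 0.00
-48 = -48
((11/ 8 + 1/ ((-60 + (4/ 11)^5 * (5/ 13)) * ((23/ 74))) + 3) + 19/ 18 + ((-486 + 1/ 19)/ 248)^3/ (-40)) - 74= -372335712081504082778621/ 5440721723761005342720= -68.43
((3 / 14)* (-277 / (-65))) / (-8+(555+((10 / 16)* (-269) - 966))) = -3324 / 2137135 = -0.00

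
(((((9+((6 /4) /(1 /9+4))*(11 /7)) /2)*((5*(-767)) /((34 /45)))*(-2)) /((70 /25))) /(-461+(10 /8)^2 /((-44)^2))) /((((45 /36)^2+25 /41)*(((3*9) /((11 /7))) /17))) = -3107386247680 /181226350501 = -17.15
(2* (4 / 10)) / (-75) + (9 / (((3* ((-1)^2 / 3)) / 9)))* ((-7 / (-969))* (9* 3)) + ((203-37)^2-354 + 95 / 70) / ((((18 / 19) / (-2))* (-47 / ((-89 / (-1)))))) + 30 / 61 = 176262131267193 / 1620571750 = 108765.40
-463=-463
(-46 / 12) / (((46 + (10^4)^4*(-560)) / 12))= 23 / 2799999999999999977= 0.00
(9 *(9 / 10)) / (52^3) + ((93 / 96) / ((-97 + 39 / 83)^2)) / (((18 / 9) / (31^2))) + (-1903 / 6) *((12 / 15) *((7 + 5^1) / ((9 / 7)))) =-961854886437508913 / 406166804259840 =-2368.13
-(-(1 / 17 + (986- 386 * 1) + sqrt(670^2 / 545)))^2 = -11368530129 / 31501- 2733868 * sqrt(545) / 1853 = -395337.21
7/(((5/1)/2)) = 14/5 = 2.80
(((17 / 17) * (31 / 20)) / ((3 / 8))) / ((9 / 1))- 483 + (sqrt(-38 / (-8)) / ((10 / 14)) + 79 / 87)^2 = -1072692743 / 2270700 + 553 * sqrt(19) / 435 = -466.86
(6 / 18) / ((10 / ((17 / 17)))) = 1 / 30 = 0.03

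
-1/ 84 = -0.01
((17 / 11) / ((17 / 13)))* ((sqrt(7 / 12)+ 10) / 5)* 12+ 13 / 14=26* sqrt(21) / 55+ 4511 / 154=31.46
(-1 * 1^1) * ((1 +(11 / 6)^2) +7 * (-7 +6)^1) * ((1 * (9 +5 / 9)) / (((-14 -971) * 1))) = -817 / 31914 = -0.03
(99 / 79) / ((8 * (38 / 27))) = 2673 / 24016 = 0.11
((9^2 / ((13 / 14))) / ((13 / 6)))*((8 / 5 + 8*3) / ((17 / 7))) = 6096384 / 14365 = 424.39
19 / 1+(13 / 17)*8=25.12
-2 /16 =-1 /8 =-0.12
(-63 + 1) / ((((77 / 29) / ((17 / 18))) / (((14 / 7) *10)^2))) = -6113200 / 693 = -8821.36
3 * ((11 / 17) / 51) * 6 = 66 / 289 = 0.23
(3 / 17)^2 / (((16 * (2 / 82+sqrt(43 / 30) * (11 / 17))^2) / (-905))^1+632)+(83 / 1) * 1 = 1574619133725 * sqrt(1290) / 1085701322152579083954016+22528315809403354742951657 / 271425330538144770988504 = 83.00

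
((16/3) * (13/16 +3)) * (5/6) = 305/18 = 16.94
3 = 3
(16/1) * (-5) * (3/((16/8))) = -120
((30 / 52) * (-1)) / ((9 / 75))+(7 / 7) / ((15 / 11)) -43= -18359 / 390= -47.07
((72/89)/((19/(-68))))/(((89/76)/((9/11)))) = -176256/87131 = -2.02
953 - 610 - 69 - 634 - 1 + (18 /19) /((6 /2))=-6853 /19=-360.68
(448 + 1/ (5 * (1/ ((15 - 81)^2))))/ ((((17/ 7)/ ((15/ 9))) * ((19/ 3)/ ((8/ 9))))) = 21728/ 171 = 127.06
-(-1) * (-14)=-14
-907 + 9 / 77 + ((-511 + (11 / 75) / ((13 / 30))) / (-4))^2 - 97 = 79611281773 / 5205200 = 15294.57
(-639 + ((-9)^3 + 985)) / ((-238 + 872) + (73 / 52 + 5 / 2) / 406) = -39832 / 65937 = -0.60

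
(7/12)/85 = 7/1020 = 0.01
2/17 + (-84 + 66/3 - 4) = -1120/17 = -65.88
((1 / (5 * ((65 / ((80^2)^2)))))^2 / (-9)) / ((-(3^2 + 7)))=167772160000 / 1521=110303852.73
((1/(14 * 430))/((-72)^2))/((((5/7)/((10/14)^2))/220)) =55/10922688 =0.00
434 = 434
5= 5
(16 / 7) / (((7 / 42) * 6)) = 16 / 7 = 2.29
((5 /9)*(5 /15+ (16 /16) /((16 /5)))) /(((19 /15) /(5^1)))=3875 /2736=1.42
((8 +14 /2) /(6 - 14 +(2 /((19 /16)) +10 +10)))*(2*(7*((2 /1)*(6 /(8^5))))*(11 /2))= 13167 /425984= 0.03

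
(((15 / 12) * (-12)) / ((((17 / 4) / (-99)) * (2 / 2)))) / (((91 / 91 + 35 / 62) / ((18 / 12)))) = 552420 / 1649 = 335.00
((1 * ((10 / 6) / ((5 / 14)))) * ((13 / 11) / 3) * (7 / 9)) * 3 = 1274 / 297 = 4.29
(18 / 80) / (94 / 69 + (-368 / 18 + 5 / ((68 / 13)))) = -31671 / 2551450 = -0.01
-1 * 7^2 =-49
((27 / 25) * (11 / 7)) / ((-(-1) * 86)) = 297 / 15050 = 0.02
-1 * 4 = -4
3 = 3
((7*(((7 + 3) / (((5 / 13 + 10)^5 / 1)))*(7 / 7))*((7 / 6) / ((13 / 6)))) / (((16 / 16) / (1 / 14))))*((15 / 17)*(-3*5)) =-199927 / 677587275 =-0.00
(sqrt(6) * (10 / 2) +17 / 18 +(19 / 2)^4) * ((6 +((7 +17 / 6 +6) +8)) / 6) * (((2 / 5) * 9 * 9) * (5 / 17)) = 8055 * sqrt(6) / 34 +209971475 / 544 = 386557.29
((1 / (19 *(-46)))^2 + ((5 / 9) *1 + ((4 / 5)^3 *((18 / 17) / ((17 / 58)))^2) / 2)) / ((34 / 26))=3635538045635509 / 1220169021448500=2.98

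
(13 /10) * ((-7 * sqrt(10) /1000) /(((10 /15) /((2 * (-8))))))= 273 * sqrt(10) /1250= 0.69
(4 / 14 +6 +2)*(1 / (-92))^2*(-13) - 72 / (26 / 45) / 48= -1004711 / 385112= -2.61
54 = 54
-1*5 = -5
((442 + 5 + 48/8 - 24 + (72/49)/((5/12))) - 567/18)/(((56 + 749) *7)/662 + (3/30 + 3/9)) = 195127479/4352572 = 44.83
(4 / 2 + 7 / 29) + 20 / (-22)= 425 / 319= 1.33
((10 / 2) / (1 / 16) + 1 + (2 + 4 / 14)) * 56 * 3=13992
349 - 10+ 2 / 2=340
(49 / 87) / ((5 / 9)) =147 / 145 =1.01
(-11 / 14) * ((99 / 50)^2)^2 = -1056655611 / 87500000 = -12.08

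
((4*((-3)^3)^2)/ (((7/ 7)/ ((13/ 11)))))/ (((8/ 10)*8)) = 47385/ 88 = 538.47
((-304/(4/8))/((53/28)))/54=-8512/1431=-5.95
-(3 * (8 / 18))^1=-4 / 3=-1.33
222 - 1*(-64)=286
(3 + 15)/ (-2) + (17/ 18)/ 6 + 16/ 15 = -4199/ 540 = -7.78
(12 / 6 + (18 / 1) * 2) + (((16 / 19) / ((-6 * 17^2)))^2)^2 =2798171895872234854 / 73636102522953441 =38.00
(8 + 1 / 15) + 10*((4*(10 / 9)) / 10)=563 / 45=12.51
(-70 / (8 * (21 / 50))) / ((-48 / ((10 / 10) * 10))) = 625 / 144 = 4.34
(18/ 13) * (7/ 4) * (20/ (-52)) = -315/ 338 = -0.93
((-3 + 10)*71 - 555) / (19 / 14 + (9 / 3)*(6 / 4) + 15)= -203 / 73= -2.78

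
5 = 5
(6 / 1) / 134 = 3 / 67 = 0.04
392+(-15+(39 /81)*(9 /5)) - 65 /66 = 41457 /110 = 376.88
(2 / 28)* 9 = 9 / 14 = 0.64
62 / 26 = 31 / 13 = 2.38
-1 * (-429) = 429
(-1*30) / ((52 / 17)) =-255 / 26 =-9.81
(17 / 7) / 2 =17 / 14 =1.21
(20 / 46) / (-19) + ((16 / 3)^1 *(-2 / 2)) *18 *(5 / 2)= -104890 / 437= -240.02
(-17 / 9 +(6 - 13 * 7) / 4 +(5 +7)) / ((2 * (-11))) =0.51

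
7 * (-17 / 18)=-119 / 18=-6.61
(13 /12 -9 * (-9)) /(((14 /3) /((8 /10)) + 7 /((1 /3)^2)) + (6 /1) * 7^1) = 197 /266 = 0.74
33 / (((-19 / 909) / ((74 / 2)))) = -1109889 / 19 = -58415.21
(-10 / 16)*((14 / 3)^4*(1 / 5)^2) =-4802 / 405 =-11.86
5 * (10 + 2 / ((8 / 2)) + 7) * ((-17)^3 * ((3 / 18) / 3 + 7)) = -3033095.14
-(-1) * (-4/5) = -0.80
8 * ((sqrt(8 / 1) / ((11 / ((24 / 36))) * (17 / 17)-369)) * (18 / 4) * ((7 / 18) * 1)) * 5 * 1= -56 * sqrt(2) / 141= -0.56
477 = 477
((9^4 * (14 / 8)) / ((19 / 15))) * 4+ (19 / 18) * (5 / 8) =99204125 / 2736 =36258.82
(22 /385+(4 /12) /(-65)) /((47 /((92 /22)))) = 3266 /705705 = 0.00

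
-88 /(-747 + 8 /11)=968 /8209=0.12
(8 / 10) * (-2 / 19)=-8 / 95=-0.08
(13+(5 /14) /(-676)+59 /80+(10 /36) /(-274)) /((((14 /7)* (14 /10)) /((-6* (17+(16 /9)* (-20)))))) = 267678339937 /490102704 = 546.17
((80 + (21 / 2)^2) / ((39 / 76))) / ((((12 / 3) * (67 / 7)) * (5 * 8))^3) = 4959437 / 48045084672000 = 0.00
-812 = -812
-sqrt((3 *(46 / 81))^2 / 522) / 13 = -23 *sqrt(58) / 30537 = -0.01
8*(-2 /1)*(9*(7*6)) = -6048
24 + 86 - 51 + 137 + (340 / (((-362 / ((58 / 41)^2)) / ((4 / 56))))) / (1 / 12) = 414014812 / 2129827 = 194.39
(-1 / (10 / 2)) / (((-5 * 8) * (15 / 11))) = 11 / 3000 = 0.00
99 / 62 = 1.60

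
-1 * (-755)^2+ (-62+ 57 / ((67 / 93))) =-38190528 / 67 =-570007.88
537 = 537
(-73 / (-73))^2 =1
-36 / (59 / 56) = -2016 / 59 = -34.17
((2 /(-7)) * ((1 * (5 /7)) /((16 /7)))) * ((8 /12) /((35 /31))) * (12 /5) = -31 /245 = -0.13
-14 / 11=-1.27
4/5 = 0.80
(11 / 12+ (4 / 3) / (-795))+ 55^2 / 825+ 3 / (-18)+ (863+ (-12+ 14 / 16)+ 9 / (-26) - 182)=167165029 / 248040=673.94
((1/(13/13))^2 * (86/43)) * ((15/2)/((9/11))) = 55/3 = 18.33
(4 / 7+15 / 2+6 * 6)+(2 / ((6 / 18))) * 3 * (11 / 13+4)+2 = 24261 / 182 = 133.30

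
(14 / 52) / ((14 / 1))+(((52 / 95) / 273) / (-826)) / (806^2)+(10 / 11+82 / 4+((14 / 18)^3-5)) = 24177901898555519 / 1430744200065180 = 16.90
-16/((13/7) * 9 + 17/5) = -35/44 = -0.80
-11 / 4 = -2.75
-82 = -82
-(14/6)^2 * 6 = -98/3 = -32.67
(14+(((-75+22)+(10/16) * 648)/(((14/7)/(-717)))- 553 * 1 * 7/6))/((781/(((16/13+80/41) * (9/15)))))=-645276272/2081365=-310.03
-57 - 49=-106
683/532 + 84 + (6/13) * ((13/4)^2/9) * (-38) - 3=49237/798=61.70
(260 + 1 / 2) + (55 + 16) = 663 / 2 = 331.50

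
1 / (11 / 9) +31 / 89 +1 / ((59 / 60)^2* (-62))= 121472162 / 105644869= 1.15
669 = 669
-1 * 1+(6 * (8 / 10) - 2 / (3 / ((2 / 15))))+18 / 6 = 302 / 45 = 6.71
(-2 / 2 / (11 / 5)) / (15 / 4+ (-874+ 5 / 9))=180 / 344399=0.00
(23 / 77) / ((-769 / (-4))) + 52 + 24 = 4500280 / 59213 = 76.00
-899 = -899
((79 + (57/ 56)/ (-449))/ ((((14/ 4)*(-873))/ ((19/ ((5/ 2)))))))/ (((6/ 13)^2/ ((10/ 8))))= -6378070309/ 5531579424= -1.15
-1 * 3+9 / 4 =-3 / 4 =-0.75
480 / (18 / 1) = 80 / 3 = 26.67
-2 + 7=5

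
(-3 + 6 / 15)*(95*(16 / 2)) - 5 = -1981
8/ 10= 4/ 5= 0.80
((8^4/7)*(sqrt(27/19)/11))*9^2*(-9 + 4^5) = 144322560*sqrt(57)/209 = 5213451.83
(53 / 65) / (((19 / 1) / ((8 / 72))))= 53 / 11115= 0.00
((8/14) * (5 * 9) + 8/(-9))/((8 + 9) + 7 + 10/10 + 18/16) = 12512/13167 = 0.95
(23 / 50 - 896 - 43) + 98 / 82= -1921557 / 2050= -937.34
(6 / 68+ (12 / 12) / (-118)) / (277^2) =80 / 76959187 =0.00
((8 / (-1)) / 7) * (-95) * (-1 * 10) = -7600 / 7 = -1085.71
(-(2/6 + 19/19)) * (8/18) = -16/27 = -0.59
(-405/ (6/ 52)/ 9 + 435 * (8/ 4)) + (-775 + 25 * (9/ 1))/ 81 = 38330/ 81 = 473.21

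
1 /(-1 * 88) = -1 /88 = -0.01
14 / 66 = 7 / 33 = 0.21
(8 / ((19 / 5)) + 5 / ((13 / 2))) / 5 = 142 / 247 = 0.57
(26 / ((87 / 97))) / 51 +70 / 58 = 7877 / 4437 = 1.78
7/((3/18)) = 42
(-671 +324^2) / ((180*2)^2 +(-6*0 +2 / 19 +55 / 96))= 190252320 / 236391637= 0.80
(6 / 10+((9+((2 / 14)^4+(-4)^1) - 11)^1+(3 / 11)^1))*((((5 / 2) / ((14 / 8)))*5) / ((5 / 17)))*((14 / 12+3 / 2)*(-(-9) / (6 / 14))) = -184151344 / 26411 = -6972.52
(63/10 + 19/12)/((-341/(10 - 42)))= 344/465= 0.74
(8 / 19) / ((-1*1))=-8 / 19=-0.42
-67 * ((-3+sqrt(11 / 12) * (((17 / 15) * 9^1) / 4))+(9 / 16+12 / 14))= 11859 / 112 - 1139 * sqrt(33) / 40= -57.69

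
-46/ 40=-23/ 20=-1.15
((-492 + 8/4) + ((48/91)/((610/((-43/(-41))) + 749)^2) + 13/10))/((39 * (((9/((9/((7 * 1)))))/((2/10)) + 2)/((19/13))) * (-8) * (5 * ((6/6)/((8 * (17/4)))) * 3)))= 156752748686515213/1117715407618828200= 0.14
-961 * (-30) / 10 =2883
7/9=0.78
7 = 7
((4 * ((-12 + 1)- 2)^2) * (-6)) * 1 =-4056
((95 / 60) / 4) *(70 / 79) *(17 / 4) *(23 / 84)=37145 / 91008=0.41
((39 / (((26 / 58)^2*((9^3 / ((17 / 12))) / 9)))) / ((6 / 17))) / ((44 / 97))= 21.20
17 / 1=17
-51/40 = -1.28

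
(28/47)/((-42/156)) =-104/47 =-2.21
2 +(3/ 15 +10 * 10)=511/ 5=102.20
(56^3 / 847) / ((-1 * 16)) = -12.96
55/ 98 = 0.56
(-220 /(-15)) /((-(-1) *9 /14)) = 616 /27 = 22.81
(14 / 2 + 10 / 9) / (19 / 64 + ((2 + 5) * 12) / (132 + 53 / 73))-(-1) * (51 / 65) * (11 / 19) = 58815700291 / 6408230985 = 9.18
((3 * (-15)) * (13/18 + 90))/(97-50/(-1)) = -8165/294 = -27.77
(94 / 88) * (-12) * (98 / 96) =-13.09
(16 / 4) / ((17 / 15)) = 60 / 17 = 3.53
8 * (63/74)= 252/37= 6.81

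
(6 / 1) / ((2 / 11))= 33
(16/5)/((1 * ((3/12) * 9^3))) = 64/3645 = 0.02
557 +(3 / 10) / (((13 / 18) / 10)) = 7295 / 13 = 561.15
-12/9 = -1.33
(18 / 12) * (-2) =-3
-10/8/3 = -5/12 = -0.42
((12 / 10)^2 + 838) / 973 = 2998 / 3475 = 0.86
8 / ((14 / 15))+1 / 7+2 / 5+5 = 494 / 35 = 14.11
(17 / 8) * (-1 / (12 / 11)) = -187 / 96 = -1.95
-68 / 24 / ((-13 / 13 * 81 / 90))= 85 / 27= 3.15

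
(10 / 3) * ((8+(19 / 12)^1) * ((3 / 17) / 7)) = 575 / 714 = 0.81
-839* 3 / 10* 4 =-5034 / 5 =-1006.80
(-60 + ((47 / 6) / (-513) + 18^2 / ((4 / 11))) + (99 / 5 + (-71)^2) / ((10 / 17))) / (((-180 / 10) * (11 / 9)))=-725972827 / 1692900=-428.83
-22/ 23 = -0.96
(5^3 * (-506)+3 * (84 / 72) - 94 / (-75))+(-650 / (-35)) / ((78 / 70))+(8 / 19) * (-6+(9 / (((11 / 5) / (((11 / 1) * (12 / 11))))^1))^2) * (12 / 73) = -529176949583 / 8391350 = -63062.19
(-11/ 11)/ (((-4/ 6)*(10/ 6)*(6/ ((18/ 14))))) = 27/ 140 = 0.19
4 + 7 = 11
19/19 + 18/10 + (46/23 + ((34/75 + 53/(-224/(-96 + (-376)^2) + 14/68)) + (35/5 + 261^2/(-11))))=-149806430572/25300275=-5921.14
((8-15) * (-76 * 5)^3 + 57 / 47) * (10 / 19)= 9501520030 / 47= 202160000.64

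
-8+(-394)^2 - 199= 155029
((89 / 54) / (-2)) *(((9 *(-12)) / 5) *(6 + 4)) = 178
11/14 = 0.79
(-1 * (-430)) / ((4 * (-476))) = -215 / 952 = -0.23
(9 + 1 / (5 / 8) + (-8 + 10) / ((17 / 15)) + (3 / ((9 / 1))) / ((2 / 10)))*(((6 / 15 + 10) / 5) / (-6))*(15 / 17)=-93028 / 21675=-4.29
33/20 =1.65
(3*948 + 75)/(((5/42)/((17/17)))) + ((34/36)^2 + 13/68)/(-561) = 189413159497/7724970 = 24519.60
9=9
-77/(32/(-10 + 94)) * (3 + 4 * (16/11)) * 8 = -14259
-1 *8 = -8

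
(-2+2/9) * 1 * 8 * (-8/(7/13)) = 13312/63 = 211.30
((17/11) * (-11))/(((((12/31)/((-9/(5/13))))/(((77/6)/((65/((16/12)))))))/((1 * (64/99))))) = 118048/675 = 174.89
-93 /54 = -31 /18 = -1.72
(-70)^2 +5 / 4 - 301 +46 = 18585 / 4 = 4646.25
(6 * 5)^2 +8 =908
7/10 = 0.70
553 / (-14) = -79 / 2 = -39.50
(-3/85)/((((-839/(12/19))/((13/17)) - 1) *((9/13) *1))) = 0.00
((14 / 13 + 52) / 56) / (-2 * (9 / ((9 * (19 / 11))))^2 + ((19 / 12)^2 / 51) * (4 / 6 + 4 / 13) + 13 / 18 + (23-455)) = -68599386 / 31259783443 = -0.00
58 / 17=3.41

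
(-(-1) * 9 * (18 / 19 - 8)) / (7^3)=-1206 / 6517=-0.19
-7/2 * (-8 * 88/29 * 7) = 17248/29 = 594.76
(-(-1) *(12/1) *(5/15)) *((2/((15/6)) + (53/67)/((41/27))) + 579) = 31882832/13735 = 2321.28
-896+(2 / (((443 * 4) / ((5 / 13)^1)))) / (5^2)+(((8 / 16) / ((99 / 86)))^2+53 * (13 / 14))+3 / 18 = -3344311700893 / 3951077130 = -846.43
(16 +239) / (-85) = -3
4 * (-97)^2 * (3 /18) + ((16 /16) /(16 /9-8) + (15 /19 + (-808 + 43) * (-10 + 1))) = 42001279 /3192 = 13158.30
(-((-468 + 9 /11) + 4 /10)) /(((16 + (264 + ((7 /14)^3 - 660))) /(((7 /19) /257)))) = -1437688 /816169035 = -0.00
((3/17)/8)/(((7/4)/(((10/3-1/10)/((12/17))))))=97/1680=0.06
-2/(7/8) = -16/7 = -2.29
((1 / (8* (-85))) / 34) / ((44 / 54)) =-27 / 508640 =-0.00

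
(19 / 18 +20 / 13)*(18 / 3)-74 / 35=18359 / 1365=13.45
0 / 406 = 0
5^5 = 3125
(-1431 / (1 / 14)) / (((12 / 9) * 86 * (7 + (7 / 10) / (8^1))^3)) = -6784000 / 13824027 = -0.49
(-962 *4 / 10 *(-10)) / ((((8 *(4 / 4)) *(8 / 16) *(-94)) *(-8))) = 481 / 376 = 1.28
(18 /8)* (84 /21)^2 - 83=-47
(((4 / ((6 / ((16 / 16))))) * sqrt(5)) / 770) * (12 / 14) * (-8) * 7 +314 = 314- 16 * sqrt(5) / 385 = 313.91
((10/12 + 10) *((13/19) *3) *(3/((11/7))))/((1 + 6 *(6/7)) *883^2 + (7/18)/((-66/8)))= 3353805/378381508598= 0.00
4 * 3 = 12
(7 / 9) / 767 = 7 / 6903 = 0.00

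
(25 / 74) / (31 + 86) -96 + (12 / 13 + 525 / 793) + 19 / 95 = -248784667 / 2640690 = -94.21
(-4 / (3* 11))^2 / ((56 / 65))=0.02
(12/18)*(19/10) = 1.27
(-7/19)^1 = -7/19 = -0.37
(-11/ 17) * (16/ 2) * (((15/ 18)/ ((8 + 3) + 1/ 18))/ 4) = -330/ 3383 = -0.10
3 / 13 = 0.23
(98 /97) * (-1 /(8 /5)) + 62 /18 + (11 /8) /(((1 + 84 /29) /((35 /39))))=32108989 /10259496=3.13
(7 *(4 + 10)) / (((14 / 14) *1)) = 98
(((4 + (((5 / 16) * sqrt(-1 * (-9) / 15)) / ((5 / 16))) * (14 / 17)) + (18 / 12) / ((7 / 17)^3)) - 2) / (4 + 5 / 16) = 224 * sqrt(15) / 5865 + 128888 / 23667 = 5.59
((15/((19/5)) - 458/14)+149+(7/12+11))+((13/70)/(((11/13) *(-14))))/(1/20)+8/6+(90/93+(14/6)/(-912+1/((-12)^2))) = 9563170791701/71472881172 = 133.80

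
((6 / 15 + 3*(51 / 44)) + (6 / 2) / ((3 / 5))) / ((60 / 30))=1953 / 440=4.44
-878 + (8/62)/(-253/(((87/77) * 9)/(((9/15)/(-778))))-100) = -2762890149302/3146795089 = -878.00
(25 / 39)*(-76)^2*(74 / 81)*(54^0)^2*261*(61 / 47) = 18902826400 / 16497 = 1145834.18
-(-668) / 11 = 668 / 11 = 60.73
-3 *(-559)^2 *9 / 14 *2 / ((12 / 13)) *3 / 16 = -109680831 / 448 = -244823.28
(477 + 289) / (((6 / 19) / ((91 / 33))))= 662207 / 99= 6688.96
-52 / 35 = -1.49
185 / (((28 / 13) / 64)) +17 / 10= 5498.84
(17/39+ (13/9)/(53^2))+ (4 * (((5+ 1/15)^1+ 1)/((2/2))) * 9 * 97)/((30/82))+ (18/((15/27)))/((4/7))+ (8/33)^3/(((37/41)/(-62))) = 140717006997264443/2427776143650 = 57961.28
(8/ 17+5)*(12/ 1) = 1116/ 17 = 65.65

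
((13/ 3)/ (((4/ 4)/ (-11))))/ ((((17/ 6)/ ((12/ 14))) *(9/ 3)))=-572/ 119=-4.81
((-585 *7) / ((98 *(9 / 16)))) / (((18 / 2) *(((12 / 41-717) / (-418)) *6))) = -891176 / 1110753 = -0.80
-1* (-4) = 4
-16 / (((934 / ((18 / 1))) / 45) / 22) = -142560 / 467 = -305.27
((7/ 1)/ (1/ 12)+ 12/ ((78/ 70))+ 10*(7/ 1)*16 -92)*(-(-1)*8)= 116768/ 13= 8982.15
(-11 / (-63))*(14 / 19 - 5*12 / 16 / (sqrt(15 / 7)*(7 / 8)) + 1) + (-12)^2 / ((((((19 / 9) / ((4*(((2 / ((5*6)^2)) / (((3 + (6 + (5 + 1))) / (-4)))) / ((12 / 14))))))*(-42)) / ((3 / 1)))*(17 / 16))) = 267877 / 847875 - 22*sqrt(105) / 441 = -0.20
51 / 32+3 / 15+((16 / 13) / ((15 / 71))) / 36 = 21965 / 11232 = 1.96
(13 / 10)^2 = 169 / 100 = 1.69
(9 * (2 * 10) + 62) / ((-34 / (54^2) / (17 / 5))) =-352836 / 5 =-70567.20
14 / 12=7 / 6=1.17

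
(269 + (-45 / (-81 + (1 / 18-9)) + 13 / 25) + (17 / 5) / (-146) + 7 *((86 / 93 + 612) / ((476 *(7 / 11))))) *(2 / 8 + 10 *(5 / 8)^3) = 800264798921471 / 1046380423200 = 764.79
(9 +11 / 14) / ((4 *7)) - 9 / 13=-0.34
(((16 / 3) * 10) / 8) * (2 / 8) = 5 / 3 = 1.67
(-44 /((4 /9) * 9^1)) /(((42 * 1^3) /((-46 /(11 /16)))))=368 /21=17.52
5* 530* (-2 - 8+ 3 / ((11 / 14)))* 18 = -3243600 / 11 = -294872.73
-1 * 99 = -99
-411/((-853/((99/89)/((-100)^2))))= 40689/759170000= 0.00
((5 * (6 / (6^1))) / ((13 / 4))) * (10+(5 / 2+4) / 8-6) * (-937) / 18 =-360745 / 936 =-385.41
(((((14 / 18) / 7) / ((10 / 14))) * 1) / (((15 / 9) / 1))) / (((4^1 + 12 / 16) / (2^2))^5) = 7340032 / 185707425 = 0.04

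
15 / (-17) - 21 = -372 / 17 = -21.88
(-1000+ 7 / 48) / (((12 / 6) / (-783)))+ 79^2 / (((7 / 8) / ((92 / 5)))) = 585404087 / 1120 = 522682.22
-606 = -606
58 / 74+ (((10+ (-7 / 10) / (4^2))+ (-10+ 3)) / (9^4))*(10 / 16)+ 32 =2037391709 / 62145792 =32.78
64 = 64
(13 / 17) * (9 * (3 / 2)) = 351 / 34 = 10.32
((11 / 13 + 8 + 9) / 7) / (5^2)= 232 / 2275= 0.10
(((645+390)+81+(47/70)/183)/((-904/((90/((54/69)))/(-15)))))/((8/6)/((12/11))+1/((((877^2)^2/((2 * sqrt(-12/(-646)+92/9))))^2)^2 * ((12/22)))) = 7.74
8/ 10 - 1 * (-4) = 24/ 5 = 4.80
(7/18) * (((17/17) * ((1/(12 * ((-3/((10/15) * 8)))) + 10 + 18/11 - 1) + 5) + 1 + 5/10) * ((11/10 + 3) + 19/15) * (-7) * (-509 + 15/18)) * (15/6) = 242724484051/769824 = 315298.67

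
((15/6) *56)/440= 7/22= 0.32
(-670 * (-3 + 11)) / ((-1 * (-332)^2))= 335 / 6889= 0.05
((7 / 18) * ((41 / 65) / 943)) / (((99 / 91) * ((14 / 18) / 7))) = 49 / 22770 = 0.00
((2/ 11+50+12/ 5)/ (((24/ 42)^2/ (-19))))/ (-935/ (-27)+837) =-2596293/ 739640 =-3.51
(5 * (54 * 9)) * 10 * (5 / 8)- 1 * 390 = 29595 / 2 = 14797.50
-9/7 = -1.29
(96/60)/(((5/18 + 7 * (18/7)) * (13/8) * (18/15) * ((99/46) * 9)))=0.00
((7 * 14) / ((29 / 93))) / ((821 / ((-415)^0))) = 9114 / 23809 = 0.38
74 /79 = 0.94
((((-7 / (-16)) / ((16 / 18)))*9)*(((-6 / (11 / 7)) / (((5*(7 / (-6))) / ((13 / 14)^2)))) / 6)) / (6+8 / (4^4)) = 0.07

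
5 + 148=153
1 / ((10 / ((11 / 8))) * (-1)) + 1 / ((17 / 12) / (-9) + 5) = 2887 / 41840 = 0.07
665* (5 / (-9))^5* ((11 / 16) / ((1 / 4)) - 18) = 126765625 / 236196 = 536.70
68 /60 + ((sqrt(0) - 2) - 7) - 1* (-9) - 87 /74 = -0.04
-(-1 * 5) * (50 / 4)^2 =3125 / 4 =781.25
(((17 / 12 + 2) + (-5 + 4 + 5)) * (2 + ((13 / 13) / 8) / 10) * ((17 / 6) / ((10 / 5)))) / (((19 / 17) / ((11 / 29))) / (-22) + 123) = 21785687 / 126587520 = 0.17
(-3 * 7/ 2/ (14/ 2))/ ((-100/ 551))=1653/ 200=8.26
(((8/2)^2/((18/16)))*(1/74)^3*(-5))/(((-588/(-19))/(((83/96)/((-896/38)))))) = 149815/720533657088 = 0.00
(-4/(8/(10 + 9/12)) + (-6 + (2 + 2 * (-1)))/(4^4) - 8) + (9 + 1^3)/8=-1555/128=-12.15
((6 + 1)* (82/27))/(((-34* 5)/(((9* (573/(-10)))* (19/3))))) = 1041523/2550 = 408.44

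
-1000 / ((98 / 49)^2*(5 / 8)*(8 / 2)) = -100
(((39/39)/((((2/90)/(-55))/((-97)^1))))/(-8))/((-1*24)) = 80025/64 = 1250.39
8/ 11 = 0.73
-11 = -11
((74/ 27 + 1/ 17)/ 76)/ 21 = 1285/ 732564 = 0.00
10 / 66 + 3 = 104 / 33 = 3.15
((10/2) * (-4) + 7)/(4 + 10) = -13/14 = -0.93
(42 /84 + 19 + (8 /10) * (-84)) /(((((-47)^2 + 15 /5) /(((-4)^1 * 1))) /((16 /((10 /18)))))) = 34344 /13825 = 2.48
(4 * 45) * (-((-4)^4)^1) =-46080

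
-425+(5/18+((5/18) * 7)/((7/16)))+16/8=-7529/18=-418.28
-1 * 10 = -10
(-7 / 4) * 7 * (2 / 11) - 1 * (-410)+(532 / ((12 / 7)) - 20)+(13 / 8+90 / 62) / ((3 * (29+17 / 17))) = 171407393 / 245520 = 698.14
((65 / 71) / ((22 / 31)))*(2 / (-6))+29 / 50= 8786 / 58575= 0.15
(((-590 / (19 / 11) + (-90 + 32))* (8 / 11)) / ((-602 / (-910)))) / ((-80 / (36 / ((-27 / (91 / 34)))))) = -8981336 / 458337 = -19.60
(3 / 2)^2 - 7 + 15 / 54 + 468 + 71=19243 / 36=534.53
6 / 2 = 3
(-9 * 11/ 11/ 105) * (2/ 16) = -3/ 280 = -0.01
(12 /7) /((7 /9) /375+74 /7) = 40500 /249799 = 0.16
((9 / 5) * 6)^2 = 116.64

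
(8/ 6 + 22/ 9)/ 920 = 17/ 4140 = 0.00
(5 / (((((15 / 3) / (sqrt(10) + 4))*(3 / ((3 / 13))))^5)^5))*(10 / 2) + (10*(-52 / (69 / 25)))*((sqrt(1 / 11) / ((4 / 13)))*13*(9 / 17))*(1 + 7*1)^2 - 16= -105456000*sqrt(11) / 4301 - 1345903399442065556722780887270765925015455376 / 84118962465129097295173879778385162353515625 + 15042112356564176896*sqrt(10) / 3364758498605163891806955191135406494140625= -81336.15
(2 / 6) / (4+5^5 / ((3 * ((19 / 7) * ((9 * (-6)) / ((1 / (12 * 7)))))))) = 12312 / 144619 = 0.09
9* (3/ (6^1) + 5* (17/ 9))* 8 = 716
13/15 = 0.87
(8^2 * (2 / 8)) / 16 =1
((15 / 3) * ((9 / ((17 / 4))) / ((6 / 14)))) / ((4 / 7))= 735 / 17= 43.24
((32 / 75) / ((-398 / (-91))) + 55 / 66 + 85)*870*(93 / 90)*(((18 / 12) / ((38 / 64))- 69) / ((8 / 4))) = -970812638723 / 378100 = -2567608.14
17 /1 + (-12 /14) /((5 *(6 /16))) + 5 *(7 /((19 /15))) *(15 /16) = 451641 /10640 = 42.45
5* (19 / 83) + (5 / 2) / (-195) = 7327 / 6474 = 1.13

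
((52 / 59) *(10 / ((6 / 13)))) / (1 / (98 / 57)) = 331240 / 10089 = 32.83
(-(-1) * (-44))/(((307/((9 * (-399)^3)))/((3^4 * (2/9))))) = 452779106472/307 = 1474850509.68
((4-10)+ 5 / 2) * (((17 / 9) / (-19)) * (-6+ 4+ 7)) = 1.74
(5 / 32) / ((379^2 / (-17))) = -85 / 4596512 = -0.00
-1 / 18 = -0.06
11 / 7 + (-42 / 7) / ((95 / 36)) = -467 / 665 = -0.70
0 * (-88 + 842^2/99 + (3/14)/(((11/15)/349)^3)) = 0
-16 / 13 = -1.23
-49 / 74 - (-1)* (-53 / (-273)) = -9455 / 20202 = -0.47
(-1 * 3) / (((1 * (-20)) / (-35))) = -21 / 4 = -5.25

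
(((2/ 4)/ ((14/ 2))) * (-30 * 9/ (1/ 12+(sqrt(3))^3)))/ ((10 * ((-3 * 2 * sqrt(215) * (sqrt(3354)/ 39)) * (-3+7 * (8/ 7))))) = -27 * sqrt(390)/ 58499350+1458 * sqrt(130)/ 29249675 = 0.00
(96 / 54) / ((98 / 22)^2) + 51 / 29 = 1.85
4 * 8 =32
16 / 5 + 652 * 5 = 16316 / 5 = 3263.20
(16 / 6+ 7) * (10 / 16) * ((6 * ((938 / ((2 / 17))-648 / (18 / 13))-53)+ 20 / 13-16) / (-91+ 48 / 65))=-105318575 / 35202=-2991.83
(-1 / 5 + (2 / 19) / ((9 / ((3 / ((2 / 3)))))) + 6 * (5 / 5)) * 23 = 12788 / 95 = 134.61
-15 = -15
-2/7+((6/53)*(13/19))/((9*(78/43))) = -17825/63441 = -0.28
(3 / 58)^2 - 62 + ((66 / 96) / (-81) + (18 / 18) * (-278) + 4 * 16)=-300828671 / 1089936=-276.01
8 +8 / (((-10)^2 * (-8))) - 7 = 99 / 100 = 0.99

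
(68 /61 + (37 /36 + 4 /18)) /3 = 577 /732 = 0.79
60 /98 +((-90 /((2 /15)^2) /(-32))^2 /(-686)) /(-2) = 105956265 /5619712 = 18.85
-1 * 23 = -23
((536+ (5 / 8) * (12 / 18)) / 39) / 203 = 6437 / 95004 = 0.07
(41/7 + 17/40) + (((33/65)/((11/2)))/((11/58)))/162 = 6.29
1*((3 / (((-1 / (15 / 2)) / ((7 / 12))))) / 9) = -35 / 24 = -1.46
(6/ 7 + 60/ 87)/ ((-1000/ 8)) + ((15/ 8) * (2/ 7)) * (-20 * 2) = -544064/ 25375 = -21.44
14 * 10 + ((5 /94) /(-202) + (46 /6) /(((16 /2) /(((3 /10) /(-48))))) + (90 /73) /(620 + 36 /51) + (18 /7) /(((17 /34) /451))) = 30216879474289931 /12286159576320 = 2459.42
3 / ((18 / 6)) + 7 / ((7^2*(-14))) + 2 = 293 / 98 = 2.99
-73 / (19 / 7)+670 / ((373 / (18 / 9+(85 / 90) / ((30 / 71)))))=-7381211 / 382698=-19.29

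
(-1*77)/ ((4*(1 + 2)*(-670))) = 77/ 8040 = 0.01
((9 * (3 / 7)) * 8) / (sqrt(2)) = 108 * sqrt(2) / 7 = 21.82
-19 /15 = -1.27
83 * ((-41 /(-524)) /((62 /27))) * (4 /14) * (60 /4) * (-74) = -50993955 /56854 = -896.93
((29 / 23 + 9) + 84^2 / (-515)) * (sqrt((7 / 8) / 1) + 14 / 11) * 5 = -570472 / 26059-10187 * sqrt(14) / 2369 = -37.98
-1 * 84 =-84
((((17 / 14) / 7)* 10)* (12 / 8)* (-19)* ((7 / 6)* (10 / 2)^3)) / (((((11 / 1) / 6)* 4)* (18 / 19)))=-3835625 / 3696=-1037.78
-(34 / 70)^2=-289 / 1225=-0.24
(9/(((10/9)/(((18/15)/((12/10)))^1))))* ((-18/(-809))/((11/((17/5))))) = 12393/222475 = 0.06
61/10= 6.10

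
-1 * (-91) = 91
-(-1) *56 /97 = 56 /97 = 0.58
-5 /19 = -0.26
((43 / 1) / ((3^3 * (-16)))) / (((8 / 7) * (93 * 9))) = -301 / 2892672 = -0.00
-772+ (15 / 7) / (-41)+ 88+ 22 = -190009 / 287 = -662.05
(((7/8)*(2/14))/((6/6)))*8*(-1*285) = -285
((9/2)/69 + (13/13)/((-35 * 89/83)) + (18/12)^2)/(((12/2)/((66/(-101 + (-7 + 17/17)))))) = -7214449/30664060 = -0.24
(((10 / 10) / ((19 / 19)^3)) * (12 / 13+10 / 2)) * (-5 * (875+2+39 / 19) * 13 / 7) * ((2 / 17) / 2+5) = -79000460 / 323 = -244583.47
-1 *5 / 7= -5 / 7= -0.71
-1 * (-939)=939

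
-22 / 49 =-0.45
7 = 7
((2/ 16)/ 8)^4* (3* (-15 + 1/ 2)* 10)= -435/ 16777216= -0.00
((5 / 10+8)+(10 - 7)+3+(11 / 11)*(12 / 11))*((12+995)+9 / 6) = 691831 / 44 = 15723.43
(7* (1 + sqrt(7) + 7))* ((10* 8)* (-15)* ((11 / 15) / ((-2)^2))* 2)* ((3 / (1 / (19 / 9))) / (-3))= 58520* sqrt(7) / 9 + 468160 / 9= 69221.04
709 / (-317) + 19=16.76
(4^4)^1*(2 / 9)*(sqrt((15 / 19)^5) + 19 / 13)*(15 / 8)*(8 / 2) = 96000*sqrt(285) / 6859 + 24320 / 39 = 859.87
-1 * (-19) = 19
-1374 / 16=-85.88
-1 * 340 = -340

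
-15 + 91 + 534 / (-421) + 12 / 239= 7524470 / 100619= 74.78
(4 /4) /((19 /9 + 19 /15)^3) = 91125 /3511808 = 0.03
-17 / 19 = -0.89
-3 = -3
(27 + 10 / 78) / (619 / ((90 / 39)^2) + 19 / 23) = 7300200 / 31500989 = 0.23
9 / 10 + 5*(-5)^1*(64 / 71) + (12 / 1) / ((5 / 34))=8515 / 142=59.96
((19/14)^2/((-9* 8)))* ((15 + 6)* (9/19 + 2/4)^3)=-50653/102144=-0.50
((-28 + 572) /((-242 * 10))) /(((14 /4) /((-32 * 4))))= 34816 /4235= 8.22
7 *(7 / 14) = 7 / 2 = 3.50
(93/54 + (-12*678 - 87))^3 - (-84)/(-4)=-3240675024433559/5832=-555671300485.86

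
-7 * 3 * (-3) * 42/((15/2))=1764/5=352.80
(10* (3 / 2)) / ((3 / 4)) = 20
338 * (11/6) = 1859/3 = 619.67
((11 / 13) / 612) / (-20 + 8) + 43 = 4105285 / 95472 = 43.00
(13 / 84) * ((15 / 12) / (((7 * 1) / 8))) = 65 / 294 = 0.22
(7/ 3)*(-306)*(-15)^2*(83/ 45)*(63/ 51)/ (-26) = 183015/ 13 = 14078.08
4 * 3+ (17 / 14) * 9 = 22.93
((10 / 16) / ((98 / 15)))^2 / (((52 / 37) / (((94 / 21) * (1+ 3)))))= 3260625 / 27966848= 0.12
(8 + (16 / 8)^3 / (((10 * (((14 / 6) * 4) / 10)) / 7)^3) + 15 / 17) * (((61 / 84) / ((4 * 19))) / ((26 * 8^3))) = 101687 / 11557797888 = 0.00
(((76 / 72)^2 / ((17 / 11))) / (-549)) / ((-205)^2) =-3971 / 127079061300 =-0.00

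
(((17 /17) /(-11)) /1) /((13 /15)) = -15 /143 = -0.10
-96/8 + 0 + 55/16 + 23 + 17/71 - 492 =-542239/1136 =-477.32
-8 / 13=-0.62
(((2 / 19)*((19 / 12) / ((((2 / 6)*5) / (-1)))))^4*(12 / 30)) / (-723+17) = -1 / 17650000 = -0.00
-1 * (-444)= 444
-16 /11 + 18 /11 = 2 /11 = 0.18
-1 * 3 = -3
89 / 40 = 2.22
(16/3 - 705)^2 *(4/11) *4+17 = 712065.65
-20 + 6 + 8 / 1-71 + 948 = 871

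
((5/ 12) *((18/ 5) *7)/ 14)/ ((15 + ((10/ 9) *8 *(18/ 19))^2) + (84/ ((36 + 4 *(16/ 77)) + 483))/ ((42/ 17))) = 14449747/ 1656510004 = 0.01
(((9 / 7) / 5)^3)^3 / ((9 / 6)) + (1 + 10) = 866972283670951 / 78815638671875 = 11.00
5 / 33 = 0.15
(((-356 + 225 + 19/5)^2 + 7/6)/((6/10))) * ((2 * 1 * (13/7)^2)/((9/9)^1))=410188519/2205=186026.54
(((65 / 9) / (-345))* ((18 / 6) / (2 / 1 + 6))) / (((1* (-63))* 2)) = 13 / 208656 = 0.00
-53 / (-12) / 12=53 / 144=0.37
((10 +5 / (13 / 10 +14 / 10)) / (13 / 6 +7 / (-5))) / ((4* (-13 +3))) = -80 / 207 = -0.39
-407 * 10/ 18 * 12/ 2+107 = -3749/ 3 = -1249.67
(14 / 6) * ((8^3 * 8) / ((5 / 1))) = 28672 / 15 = 1911.47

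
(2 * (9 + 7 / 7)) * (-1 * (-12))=240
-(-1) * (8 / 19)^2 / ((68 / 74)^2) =21904 / 104329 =0.21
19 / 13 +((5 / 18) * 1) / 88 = 30161 / 20592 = 1.46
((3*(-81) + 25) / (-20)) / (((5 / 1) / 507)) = 55263 / 50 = 1105.26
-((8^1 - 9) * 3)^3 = 27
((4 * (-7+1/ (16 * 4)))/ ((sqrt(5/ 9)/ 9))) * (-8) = 2698.71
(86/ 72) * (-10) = -215/ 18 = -11.94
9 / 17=0.53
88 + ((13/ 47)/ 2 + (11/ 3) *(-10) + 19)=19873/ 282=70.47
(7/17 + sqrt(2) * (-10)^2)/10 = 7/170 + 10 * sqrt(2) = 14.18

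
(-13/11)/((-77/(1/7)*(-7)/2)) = -26/41503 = -0.00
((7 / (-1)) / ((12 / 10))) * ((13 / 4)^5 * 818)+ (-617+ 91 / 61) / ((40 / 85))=-324463717283 / 187392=-1731470.49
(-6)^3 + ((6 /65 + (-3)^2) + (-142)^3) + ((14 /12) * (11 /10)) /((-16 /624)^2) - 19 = -744006109 /260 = -2861561.96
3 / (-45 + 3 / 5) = -5 / 74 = -0.07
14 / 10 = 7 / 5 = 1.40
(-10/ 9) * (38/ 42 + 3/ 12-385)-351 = 28537/ 378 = 75.49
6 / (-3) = -2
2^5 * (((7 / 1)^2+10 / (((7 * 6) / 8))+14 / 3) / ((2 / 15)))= 93360 / 7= 13337.14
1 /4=0.25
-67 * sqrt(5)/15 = -9.99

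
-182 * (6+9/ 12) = -2457/ 2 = -1228.50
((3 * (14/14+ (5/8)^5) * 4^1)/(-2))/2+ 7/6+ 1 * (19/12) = -17567/32768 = -0.54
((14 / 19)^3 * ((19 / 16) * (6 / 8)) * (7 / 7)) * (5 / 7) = 735 / 2888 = 0.25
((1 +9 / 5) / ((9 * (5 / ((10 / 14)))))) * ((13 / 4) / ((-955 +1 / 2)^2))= 26 / 163992645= 0.00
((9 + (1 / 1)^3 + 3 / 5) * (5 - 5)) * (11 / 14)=0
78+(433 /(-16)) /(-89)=111505 /1424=78.30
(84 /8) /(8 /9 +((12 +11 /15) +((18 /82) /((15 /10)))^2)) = 226935 /294878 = 0.77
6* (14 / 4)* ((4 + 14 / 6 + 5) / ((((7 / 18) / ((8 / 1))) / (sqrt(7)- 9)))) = -44064 + 4896* sqrt(7) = -31110.40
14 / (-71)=-14 / 71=-0.20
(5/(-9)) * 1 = -5/9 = -0.56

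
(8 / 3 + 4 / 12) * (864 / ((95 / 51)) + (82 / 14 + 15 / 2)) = 1431.57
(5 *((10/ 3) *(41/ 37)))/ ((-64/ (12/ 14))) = -1025/ 4144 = -0.25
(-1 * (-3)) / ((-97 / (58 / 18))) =-29 / 291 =-0.10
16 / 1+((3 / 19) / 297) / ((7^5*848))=428938304257 / 26808644016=16.00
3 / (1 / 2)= 6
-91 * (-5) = 455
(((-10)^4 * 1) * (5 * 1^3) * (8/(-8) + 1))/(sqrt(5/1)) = 0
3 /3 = 1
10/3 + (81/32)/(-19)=3.20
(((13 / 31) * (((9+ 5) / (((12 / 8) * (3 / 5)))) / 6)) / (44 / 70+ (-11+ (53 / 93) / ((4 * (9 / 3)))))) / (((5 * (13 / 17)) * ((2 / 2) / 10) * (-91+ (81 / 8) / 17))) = 9063040 / 2974797381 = 0.00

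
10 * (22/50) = 22/5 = 4.40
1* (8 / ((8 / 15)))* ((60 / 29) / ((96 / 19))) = 1425 / 232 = 6.14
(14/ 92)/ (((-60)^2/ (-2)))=-7/ 82800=-0.00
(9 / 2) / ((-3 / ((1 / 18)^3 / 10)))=-1 / 38880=-0.00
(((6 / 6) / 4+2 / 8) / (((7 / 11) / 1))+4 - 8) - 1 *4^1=-101 / 14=-7.21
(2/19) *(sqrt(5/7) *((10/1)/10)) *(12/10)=12 *sqrt(35)/665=0.11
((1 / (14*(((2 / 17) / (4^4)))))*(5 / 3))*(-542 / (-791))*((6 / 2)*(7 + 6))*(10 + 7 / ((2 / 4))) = 919925760 / 5537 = 166141.55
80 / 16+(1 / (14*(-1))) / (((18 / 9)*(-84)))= 11761 / 2352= 5.00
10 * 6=60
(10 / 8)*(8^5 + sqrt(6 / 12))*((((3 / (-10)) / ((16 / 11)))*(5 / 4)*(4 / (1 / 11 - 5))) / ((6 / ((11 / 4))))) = 6655*sqrt(2) / 110592 + 106480 / 27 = 3943.79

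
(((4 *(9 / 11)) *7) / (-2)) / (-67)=126 / 737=0.17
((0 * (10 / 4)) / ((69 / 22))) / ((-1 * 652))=0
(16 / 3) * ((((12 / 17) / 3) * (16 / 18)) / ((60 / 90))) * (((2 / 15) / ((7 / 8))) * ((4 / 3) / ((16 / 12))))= 4096 / 16065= 0.25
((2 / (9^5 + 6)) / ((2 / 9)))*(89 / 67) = 267 / 1318895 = 0.00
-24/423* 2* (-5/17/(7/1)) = 80/16779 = 0.00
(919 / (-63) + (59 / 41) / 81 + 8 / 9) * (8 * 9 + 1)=-23216482 / 23247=-998.69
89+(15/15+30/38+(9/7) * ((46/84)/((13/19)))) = 2222559/24206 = 91.82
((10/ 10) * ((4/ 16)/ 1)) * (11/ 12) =11/ 48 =0.23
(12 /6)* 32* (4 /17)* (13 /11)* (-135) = -449280 /187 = -2402.57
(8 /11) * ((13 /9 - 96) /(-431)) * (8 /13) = 54464 /554697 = 0.10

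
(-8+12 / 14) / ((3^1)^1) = -50 / 21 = -2.38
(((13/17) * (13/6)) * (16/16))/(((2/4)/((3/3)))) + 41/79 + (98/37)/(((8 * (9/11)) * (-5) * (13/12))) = 36414133/9689745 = 3.76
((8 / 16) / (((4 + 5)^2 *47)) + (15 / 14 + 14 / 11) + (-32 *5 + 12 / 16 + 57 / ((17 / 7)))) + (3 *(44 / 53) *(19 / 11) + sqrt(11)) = -136425773447 / 1056472956 + sqrt(11) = -125.82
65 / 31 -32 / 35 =1283 / 1085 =1.18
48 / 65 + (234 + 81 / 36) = 61617 / 260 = 236.99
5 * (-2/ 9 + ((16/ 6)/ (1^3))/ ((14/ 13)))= 710/ 63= 11.27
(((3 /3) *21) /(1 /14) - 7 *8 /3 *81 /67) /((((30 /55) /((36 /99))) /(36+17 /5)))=2388428 /335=7129.64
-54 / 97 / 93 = -18 / 3007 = -0.01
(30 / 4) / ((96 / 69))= 345 / 64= 5.39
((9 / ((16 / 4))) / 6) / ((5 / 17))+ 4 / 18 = 539 / 360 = 1.50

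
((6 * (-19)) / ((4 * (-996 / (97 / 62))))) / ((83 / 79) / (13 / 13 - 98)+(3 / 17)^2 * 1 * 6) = 4081520701 / 16047903920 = 0.25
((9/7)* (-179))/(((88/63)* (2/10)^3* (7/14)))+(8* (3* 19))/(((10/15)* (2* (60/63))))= -8982873/220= -40831.24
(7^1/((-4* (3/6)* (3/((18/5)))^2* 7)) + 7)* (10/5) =314/25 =12.56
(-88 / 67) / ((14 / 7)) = -44 / 67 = -0.66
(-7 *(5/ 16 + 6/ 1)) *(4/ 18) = -707/ 72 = -9.82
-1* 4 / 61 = -4 / 61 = -0.07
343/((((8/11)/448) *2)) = 105644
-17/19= -0.89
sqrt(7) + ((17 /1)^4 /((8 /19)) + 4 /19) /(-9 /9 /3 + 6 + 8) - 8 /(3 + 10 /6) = sqrt(7) + 15441429 /1064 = 14515.27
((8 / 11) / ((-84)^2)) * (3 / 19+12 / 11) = 29 / 225302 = 0.00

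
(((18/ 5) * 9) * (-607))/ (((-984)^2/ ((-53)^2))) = -15345567/ 268960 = -57.06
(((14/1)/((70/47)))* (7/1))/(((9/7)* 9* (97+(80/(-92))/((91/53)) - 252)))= -102557/2804625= -0.04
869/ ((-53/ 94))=-81686/ 53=-1541.25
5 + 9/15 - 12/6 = 18/5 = 3.60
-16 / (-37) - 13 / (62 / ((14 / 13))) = 237 / 1147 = 0.21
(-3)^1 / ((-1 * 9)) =1 / 3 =0.33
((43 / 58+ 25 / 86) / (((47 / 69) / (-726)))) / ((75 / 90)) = -386825868 / 293045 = -1320.02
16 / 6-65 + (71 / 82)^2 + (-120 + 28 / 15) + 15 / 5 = -17823673 / 100860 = -176.72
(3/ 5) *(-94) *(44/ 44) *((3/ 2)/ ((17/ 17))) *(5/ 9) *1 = -47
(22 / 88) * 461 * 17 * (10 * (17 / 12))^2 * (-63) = -396356275 / 16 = -24772267.19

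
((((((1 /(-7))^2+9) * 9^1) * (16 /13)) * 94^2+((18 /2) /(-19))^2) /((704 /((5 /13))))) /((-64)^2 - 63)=78086225925 /652901273024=0.12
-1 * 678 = -678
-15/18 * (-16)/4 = 10/3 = 3.33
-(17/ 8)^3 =-4913/ 512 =-9.60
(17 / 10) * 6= 51 / 5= 10.20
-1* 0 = 0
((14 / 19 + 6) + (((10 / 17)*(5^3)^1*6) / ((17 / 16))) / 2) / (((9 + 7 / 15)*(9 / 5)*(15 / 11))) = 32367280 / 3508749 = 9.22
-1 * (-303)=303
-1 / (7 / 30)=-4.29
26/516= 0.05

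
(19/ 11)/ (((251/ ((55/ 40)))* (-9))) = -19/ 18072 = -0.00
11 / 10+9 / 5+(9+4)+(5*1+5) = 259 / 10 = 25.90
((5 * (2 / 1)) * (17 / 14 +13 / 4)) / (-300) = -25 / 168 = -0.15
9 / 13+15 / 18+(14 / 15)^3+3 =468469 / 87750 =5.34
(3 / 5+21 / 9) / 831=44 / 12465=0.00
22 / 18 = 11 / 9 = 1.22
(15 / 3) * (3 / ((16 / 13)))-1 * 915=-14445 / 16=-902.81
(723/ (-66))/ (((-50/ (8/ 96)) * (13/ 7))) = 0.01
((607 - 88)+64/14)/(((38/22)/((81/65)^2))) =52901343/112385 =470.72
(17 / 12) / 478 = 17 / 5736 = 0.00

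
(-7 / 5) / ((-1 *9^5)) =7 / 295245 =0.00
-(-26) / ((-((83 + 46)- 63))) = -13 / 33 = -0.39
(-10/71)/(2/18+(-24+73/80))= 7200/1174553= 0.01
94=94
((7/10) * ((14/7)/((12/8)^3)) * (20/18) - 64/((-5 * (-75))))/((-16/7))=-3857/30375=-0.13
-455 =-455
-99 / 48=-33 / 16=-2.06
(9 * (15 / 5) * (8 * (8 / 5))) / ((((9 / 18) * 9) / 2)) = 768 / 5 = 153.60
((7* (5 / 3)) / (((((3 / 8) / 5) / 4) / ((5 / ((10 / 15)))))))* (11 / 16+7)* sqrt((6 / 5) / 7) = 1025* sqrt(210) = 14853.66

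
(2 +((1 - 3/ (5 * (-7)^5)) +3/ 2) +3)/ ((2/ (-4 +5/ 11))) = -49160709/ 3697540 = -13.30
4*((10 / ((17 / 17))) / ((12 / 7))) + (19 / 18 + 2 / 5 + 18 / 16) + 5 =11129 / 360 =30.91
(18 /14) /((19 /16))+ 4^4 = 34192 /133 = 257.08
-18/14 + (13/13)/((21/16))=-11/21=-0.52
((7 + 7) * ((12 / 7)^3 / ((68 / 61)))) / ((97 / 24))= 1264896 / 80801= 15.65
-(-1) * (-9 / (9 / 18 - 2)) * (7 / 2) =21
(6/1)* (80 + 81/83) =40326/83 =485.86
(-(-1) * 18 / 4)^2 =81 / 4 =20.25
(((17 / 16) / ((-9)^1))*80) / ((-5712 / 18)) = 5 / 168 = 0.03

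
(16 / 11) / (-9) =-16 / 99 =-0.16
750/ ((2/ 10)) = 3750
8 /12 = 2 /3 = 0.67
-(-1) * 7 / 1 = 7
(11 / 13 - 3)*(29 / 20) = -3.12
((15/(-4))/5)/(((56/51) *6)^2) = -0.02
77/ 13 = 5.92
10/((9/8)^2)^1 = 640/81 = 7.90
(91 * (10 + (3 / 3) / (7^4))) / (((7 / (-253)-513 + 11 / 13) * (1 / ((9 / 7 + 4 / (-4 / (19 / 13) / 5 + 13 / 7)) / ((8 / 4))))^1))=-2089524884161 / 541981835710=-3.86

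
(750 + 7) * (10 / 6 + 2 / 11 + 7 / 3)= 34822 / 11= 3165.64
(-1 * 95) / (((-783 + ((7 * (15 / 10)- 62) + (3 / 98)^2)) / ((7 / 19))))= 336140 / 8014529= 0.04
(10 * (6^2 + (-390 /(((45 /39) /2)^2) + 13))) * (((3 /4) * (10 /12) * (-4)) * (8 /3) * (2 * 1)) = 1347280 /9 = 149697.78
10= 10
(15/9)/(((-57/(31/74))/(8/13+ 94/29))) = -112685/2385279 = -0.05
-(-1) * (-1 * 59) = -59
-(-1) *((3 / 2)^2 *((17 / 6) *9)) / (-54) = -17 / 16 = -1.06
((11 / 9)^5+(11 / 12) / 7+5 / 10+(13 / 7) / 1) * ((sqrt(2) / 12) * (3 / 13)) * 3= 8623175 * sqrt(2) / 28658448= 0.43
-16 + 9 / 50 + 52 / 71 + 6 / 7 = -353627 / 24850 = -14.23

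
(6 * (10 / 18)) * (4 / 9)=40 / 27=1.48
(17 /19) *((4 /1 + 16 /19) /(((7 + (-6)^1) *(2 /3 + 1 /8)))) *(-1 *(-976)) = 36635136 /6859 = 5341.18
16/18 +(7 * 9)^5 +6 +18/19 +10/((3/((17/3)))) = 169706653423/171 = 992436569.73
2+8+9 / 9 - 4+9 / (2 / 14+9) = 511 / 64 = 7.98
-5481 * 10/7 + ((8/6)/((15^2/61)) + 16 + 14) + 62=-5222906/675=-7737.64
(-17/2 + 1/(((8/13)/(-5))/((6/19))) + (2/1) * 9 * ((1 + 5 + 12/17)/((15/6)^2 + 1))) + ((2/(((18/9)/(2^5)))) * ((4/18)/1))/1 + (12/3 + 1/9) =5667023/337212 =16.81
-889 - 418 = -1307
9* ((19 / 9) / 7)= 19 / 7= 2.71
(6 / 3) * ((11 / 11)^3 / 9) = 2 / 9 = 0.22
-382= -382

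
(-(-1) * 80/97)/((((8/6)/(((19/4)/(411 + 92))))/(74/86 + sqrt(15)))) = 10545/2098013 + 285 * sqrt(15)/48791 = 0.03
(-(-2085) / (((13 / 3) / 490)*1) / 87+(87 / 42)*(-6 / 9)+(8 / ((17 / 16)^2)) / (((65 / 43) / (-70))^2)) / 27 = 532565910497 / 803092563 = 663.14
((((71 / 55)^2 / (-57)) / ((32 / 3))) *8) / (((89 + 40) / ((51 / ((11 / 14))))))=-599879 / 54371350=-0.01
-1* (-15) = 15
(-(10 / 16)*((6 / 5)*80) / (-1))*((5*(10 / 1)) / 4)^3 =234375 / 2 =117187.50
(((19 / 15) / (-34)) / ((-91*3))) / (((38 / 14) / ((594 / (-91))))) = -33 / 100555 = -0.00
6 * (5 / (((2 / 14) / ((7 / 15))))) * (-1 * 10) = -980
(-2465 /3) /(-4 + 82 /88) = 21692 /81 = 267.80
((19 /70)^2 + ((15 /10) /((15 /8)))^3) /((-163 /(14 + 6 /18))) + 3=11774831 /3993500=2.95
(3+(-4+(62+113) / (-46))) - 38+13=-1371 / 46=-29.80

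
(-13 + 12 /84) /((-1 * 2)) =6.43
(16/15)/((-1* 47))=-16/705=-0.02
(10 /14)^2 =25 /49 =0.51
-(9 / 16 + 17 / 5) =-317 / 80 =-3.96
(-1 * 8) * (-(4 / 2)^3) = 64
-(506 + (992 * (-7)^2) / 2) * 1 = -24810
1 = 1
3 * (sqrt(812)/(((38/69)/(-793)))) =-164151 * sqrt(203)/19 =-123094.30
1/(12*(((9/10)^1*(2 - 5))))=-0.03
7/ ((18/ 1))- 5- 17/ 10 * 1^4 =-6.31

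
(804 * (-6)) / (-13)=4824 / 13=371.08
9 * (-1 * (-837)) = 7533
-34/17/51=-2/51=-0.04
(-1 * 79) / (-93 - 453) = 79 / 546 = 0.14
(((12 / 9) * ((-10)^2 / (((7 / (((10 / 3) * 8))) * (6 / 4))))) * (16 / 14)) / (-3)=-129.00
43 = 43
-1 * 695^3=-335702375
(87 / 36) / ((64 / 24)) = 29 / 32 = 0.91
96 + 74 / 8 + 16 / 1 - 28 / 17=8133 / 68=119.60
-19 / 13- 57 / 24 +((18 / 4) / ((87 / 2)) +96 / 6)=36997 / 3016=12.27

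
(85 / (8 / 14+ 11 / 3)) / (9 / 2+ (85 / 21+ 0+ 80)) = 74970 / 330991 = 0.23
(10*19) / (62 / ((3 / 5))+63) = 570 / 499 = 1.14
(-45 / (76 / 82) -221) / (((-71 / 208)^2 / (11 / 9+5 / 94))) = -119540562752 / 40514517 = -2950.56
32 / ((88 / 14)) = 56 / 11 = 5.09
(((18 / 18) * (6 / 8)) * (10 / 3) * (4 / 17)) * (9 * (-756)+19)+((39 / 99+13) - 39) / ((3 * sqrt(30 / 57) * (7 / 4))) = -3997.90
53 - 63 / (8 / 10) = -103 / 4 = -25.75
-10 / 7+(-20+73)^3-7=1042080 / 7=148868.57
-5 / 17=-0.29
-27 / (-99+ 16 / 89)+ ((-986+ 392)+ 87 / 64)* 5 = -1667773983 / 562880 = -2962.93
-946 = -946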